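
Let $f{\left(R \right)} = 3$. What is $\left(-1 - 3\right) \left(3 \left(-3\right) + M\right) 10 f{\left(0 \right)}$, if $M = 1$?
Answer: $960$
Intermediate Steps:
$\left(-1 - 3\right) \left(3 \left(-3\right) + M\right) 10 f{\left(0 \right)} = \left(-1 - 3\right) \left(3 \left(-3\right) + 1\right) 10 \cdot 3 = - 4 \left(-9 + 1\right) 10 \cdot 3 = \left(-4\right) \left(-8\right) 10 \cdot 3 = 32 \cdot 10 \cdot 3 = 320 \cdot 3 = 960$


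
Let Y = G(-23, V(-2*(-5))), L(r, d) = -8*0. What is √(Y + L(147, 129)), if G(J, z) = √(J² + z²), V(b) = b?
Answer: 629^(¼) ≈ 5.0080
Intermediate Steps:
L(r, d) = 0
Y = √629 (Y = √((-23)² + (-2*(-5))²) = √(529 + 10²) = √(529 + 100) = √629 ≈ 25.080)
√(Y + L(147, 129)) = √(√629 + 0) = √(√629) = 629^(¼)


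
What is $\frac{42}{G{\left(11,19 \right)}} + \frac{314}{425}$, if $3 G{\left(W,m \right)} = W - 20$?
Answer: $- \frac{5636}{425} \approx -13.261$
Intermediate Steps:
$G{\left(W,m \right)} = - \frac{20}{3} + \frac{W}{3}$ ($G{\left(W,m \right)} = \frac{W - 20}{3} = \frac{-20 + W}{3} = - \frac{20}{3} + \frac{W}{3}$)
$\frac{42}{G{\left(11,19 \right)}} + \frac{314}{425} = \frac{42}{- \frac{20}{3} + \frac{1}{3} \cdot 11} + \frac{314}{425} = \frac{42}{- \frac{20}{3} + \frac{11}{3}} + 314 \cdot \frac{1}{425} = \frac{42}{-3} + \frac{314}{425} = 42 \left(- \frac{1}{3}\right) + \frac{314}{425} = -14 + \frac{314}{425} = - \frac{5636}{425}$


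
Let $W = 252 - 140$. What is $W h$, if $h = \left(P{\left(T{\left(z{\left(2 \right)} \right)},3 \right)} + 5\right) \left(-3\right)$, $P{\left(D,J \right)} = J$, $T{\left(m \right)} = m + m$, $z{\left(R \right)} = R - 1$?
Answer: $-2688$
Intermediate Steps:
$z{\left(R \right)} = -1 + R$
$T{\left(m \right)} = 2 m$
$W = 112$
$h = -24$ ($h = \left(3 + 5\right) \left(-3\right) = 8 \left(-3\right) = -24$)
$W h = 112 \left(-24\right) = -2688$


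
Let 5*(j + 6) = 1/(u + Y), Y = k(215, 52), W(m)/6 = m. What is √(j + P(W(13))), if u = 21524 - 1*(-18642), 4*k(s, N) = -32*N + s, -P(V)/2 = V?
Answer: I*√4106605301078/159215 ≈ 12.728*I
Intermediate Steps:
W(m) = 6*m
P(V) = -2*V
k(s, N) = -8*N + s/4 (k(s, N) = (-32*N + s)/4 = (s - 32*N)/4 = -8*N + s/4)
Y = -1449/4 (Y = -8*52 + (¼)*215 = -416 + 215/4 = -1449/4 ≈ -362.25)
u = 40166 (u = 21524 + 18642 = 40166)
j = -4776446/796075 (j = -6 + 1/(5*(40166 - 1449/4)) = -6 + 1/(5*(159215/4)) = -6 + (⅕)*(4/159215) = -6 + 4/796075 = -4776446/796075 ≈ -6.0000)
√(j + P(W(13))) = √(-4776446/796075 - 12*13) = √(-4776446/796075 - 2*78) = √(-4776446/796075 - 156) = √(-128964146/796075) = I*√4106605301078/159215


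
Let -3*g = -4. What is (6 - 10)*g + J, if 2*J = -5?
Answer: -47/6 ≈ -7.8333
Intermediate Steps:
J = -5/2 (J = (½)*(-5) = -5/2 ≈ -2.5000)
g = 4/3 (g = -⅓*(-4) = 4/3 ≈ 1.3333)
(6 - 10)*g + J = (6 - 10)*(4/3) - 5/2 = -4*4/3 - 5/2 = -16/3 - 5/2 = -47/6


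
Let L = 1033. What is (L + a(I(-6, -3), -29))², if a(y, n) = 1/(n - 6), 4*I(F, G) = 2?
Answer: 1307111716/1225 ≈ 1.0670e+6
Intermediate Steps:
I(F, G) = ½ (I(F, G) = (¼)*2 = ½)
a(y, n) = 1/(-6 + n)
(L + a(I(-6, -3), -29))² = (1033 + 1/(-6 - 29))² = (1033 + 1/(-35))² = (1033 - 1/35)² = (36154/35)² = 1307111716/1225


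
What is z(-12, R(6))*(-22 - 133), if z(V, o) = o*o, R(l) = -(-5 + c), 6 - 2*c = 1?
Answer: -3875/4 ≈ -968.75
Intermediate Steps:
c = 5/2 (c = 3 - 1/2*1 = 3 - 1/2 = 5/2 ≈ 2.5000)
R(l) = 5/2 (R(l) = -(-5 + 5/2) = -1*(-5/2) = 5/2)
z(V, o) = o**2
z(-12, R(6))*(-22 - 133) = (5/2)**2*(-22 - 133) = (25/4)*(-155) = -3875/4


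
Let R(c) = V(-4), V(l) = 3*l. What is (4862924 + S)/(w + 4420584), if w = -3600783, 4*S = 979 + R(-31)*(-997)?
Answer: 6488213/1093068 ≈ 5.9358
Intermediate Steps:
R(c) = -12 (R(c) = 3*(-4) = -12)
S = 12943/4 (S = (979 - 12*(-997))/4 = (979 + 11964)/4 = (¼)*12943 = 12943/4 ≈ 3235.8)
(4862924 + S)/(w + 4420584) = (4862924 + 12943/4)/(-3600783 + 4420584) = (19464639/4)/819801 = (19464639/4)*(1/819801) = 6488213/1093068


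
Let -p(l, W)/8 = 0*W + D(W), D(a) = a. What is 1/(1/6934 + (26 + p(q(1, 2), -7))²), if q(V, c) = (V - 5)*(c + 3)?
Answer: 6934/46624217 ≈ 0.00014872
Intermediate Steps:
q(V, c) = (-5 + V)*(3 + c)
p(l, W) = -8*W (p(l, W) = -8*(0*W + W) = -8*(0 + W) = -8*W)
1/(1/6934 + (26 + p(q(1, 2), -7))²) = 1/(1/6934 + (26 - 8*(-7))²) = 1/(1/6934 + (26 + 56)²) = 1/(1/6934 + 82²) = 1/(1/6934 + 6724) = 1/(46624217/6934) = 6934/46624217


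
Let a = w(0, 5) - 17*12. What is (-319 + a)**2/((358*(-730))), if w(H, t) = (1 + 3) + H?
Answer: -269361/261340 ≈ -1.0307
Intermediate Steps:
w(H, t) = 4 + H
a = -200 (a = (4 + 0) - 17*12 = 4 - 204 = -200)
(-319 + a)**2/((358*(-730))) = (-319 - 200)**2/((358*(-730))) = (-519)**2/(-261340) = 269361*(-1/261340) = -269361/261340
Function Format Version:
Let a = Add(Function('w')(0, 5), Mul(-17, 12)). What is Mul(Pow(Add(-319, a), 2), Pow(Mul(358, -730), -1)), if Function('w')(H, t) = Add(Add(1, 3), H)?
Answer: Rational(-269361, 261340) ≈ -1.0307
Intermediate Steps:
Function('w')(H, t) = Add(4, H)
a = -200 (a = Add(Add(4, 0), Mul(-17, 12)) = Add(4, -204) = -200)
Mul(Pow(Add(-319, a), 2), Pow(Mul(358, -730), -1)) = Mul(Pow(Add(-319, -200), 2), Pow(Mul(358, -730), -1)) = Mul(Pow(-519, 2), Pow(-261340, -1)) = Mul(269361, Rational(-1, 261340)) = Rational(-269361, 261340)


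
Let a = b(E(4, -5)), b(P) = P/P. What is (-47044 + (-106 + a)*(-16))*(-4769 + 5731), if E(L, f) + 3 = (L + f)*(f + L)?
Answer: -43640168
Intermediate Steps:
E(L, f) = -3 + (L + f)² (E(L, f) = -3 + (L + f)*(f + L) = -3 + (L + f)*(L + f) = -3 + (L + f)²)
b(P) = 1
a = 1
(-47044 + (-106 + a)*(-16))*(-4769 + 5731) = (-47044 + (-106 + 1)*(-16))*(-4769 + 5731) = (-47044 - 105*(-16))*962 = (-47044 + 1680)*962 = -45364*962 = -43640168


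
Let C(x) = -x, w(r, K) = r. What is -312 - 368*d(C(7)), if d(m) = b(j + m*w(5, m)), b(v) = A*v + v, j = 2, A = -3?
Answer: -24600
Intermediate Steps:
b(v) = -2*v (b(v) = -3*v + v = -2*v)
d(m) = -4 - 10*m (d(m) = -2*(2 + m*5) = -2*(2 + 5*m) = -4 - 10*m)
-312 - 368*d(C(7)) = -312 - 368*(-4 - (-10)*7) = -312 - 368*(-4 - 10*(-7)) = -312 - 368*(-4 + 70) = -312 - 368*66 = -312 - 24288 = -24600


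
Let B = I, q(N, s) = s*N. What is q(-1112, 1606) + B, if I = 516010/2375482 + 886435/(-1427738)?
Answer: -3028451990579176821/1695782959858 ≈ -1.7859e+6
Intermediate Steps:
q(N, s) = N*s
I = -684491650645/1695782959858 (I = 516010*(1/2375482) + 886435*(-1/1427738) = 258005/1187741 - 886435/1427738 = -684491650645/1695782959858 ≈ -0.40364)
B = -684491650645/1695782959858 ≈ -0.40364
q(-1112, 1606) + B = -1112*1606 - 684491650645/1695782959858 = -1785872 - 684491650645/1695782959858 = -3028451990579176821/1695782959858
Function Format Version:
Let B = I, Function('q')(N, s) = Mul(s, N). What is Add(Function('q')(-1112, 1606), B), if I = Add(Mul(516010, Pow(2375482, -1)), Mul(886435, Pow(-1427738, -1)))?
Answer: Rational(-3028451990579176821, 1695782959858) ≈ -1.7859e+6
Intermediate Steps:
Function('q')(N, s) = Mul(N, s)
I = Rational(-684491650645, 1695782959858) (I = Add(Mul(516010, Rational(1, 2375482)), Mul(886435, Rational(-1, 1427738))) = Add(Rational(258005, 1187741), Rational(-886435, 1427738)) = Rational(-684491650645, 1695782959858) ≈ -0.40364)
B = Rational(-684491650645, 1695782959858) ≈ -0.40364
Add(Function('q')(-1112, 1606), B) = Add(Mul(-1112, 1606), Rational(-684491650645, 1695782959858)) = Add(-1785872, Rational(-684491650645, 1695782959858)) = Rational(-3028451990579176821, 1695782959858)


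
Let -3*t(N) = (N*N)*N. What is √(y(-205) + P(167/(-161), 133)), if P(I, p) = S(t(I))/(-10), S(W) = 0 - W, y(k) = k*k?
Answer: √25412893715768790/777630 ≈ 205.00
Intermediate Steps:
t(N) = -N³/3 (t(N) = -N*N*N/3 = -N²*N/3 = -N³/3)
y(k) = k²
S(W) = -W
P(I, p) = -I³/30 (P(I, p) = -(-1)*I³/3/(-10) = (I³/3)*(-⅒) = -I³/30)
√(y(-205) + P(167/(-161), 133)) = √((-205)² - (167/(-161))³/30) = √(42025 - (167*(-1/161))³/30) = √(42025 - (-167/161)³/30) = √(42025 - 1/30*(-4657463/4173281)) = √(42025 + 4657463/125198430) = √(5261468678213/125198430) = √25412893715768790/777630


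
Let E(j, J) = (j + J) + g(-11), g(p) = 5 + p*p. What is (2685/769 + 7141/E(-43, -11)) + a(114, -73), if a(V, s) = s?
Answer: 1642885/55368 ≈ 29.672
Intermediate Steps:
g(p) = 5 + p²
E(j, J) = 126 + J + j (E(j, J) = (j + J) + (5 + (-11)²) = (J + j) + (5 + 121) = (J + j) + 126 = 126 + J + j)
(2685/769 + 7141/E(-43, -11)) + a(114, -73) = (2685/769 + 7141/(126 - 11 - 43)) - 73 = (2685*(1/769) + 7141/72) - 73 = (2685/769 + 7141*(1/72)) - 73 = (2685/769 + 7141/72) - 73 = 5684749/55368 - 73 = 1642885/55368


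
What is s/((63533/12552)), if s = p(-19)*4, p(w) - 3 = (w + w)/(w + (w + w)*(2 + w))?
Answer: 1623392/698863 ≈ 2.3229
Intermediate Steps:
p(w) = 3 + 2*w/(w + 2*w*(2 + w)) (p(w) = 3 + (w + w)/(w + (w + w)*(2 + w)) = 3 + (2*w)/(w + (2*w)*(2 + w)) = 3 + (2*w)/(w + 2*w*(2 + w)) = 3 + 2*w/(w + 2*w*(2 + w)))
s = 388/33 (s = ((17 + 6*(-19))/(5 + 2*(-19)))*4 = ((17 - 114)/(5 - 38))*4 = (-97/(-33))*4 = -1/33*(-97)*4 = (97/33)*4 = 388/33 ≈ 11.758)
s/((63533/12552)) = 388/(33*((63533/12552))) = 388/(33*((63533*(1/12552)))) = 388/(33*(63533/12552)) = (388/33)*(12552/63533) = 1623392/698863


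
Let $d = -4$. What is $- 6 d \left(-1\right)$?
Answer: $-24$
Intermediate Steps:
$- 6 d \left(-1\right) = \left(-6\right) \left(-4\right) \left(-1\right) = 24 \left(-1\right) = -24$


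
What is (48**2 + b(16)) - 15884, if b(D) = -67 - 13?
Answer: -13660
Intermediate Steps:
b(D) = -80
(48**2 + b(16)) - 15884 = (48**2 - 80) - 15884 = (2304 - 80) - 15884 = 2224 - 15884 = -13660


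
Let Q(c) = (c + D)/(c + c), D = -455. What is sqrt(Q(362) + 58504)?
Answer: sqrt(7666581343)/362 ≈ 241.88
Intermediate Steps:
Q(c) = (-455 + c)/(2*c) (Q(c) = (c - 455)/(c + c) = (-455 + c)/((2*c)) = (-455 + c)*(1/(2*c)) = (-455 + c)/(2*c))
sqrt(Q(362) + 58504) = sqrt((1/2)*(-455 + 362)/362 + 58504) = sqrt((1/2)*(1/362)*(-93) + 58504) = sqrt(-93/724 + 58504) = sqrt(42356803/724) = sqrt(7666581343)/362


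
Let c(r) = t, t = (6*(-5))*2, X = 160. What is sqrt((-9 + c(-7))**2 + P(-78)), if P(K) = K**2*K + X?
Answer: I*sqrt(469631) ≈ 685.3*I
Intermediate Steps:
t = -60 (t = -30*2 = -60)
c(r) = -60
P(K) = 160 + K**3 (P(K) = K**2*K + 160 = K**3 + 160 = 160 + K**3)
sqrt((-9 + c(-7))**2 + P(-78)) = sqrt((-9 - 60)**2 + (160 + (-78)**3)) = sqrt((-69)**2 + (160 - 474552)) = sqrt(4761 - 474392) = sqrt(-469631) = I*sqrt(469631)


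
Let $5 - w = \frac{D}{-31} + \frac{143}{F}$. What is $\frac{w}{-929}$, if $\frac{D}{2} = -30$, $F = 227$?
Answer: $- \frac{17132}{6537373} \approx -0.0026206$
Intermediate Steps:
$D = -60$ ($D = 2 \left(-30\right) = -60$)
$w = \frac{17132}{7037}$ ($w = 5 - \left(- \frac{60}{-31} + \frac{143}{227}\right) = 5 - \left(\left(-60\right) \left(- \frac{1}{31}\right) + 143 \cdot \frac{1}{227}\right) = 5 - \left(\frac{60}{31} + \frac{143}{227}\right) = 5 - \frac{18053}{7037} = \frac{17132}{7037} \approx 2.4346$)
$\frac{w}{-929} = \frac{17132}{7037 \left(-929\right)} = \frac{17132}{7037} \left(- \frac{1}{929}\right) = - \frac{17132}{6537373}$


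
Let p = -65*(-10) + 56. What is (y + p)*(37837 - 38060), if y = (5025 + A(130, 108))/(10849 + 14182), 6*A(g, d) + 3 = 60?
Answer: -7883906543/50062 ≈ -1.5748e+5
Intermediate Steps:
A(g, d) = 19/2 (A(g, d) = -1/2 + (1/6)*60 = -1/2 + 10 = 19/2)
p = 706 (p = 650 + 56 = 706)
y = 10069/50062 (y = (5025 + 19/2)/(10849 + 14182) = (10069/2)/25031 = (10069/2)*(1/25031) = 10069/50062 ≈ 0.20113)
(y + p)*(37837 - 38060) = (10069/50062 + 706)*(37837 - 38060) = (35353841/50062)*(-223) = -7883906543/50062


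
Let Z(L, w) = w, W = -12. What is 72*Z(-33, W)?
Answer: -864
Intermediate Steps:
72*Z(-33, W) = 72*(-12) = -864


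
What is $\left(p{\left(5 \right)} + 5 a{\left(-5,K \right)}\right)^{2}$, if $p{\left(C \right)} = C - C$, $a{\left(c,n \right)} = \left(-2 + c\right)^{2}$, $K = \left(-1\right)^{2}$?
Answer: $60025$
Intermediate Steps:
$K = 1$
$p{\left(C \right)} = 0$
$\left(p{\left(5 \right)} + 5 a{\left(-5,K \right)}\right)^{2} = \left(0 + 5 \left(-2 - 5\right)^{2}\right)^{2} = \left(0 + 5 \left(-7\right)^{2}\right)^{2} = \left(0 + 5 \cdot 49\right)^{2} = \left(0 + 245\right)^{2} = 245^{2} = 60025$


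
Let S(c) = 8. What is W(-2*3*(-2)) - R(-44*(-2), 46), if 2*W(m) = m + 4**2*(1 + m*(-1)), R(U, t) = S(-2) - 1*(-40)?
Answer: -130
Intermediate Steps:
R(U, t) = 48 (R(U, t) = 8 - 1*(-40) = 8 + 40 = 48)
W(m) = 8 - 15*m/2 (W(m) = (m + 4**2*(1 + m*(-1)))/2 = (m + 16*(1 - m))/2 = (m + (16 - 16*m))/2 = (16 - 15*m)/2 = 8 - 15*m/2)
W(-2*3*(-2)) - R(-44*(-2), 46) = (8 - 15*(-2*3)*(-2)/2) - 1*48 = (8 - (-45)*(-2)) - 48 = (8 - 15/2*12) - 48 = (8 - 90) - 48 = -82 - 48 = -130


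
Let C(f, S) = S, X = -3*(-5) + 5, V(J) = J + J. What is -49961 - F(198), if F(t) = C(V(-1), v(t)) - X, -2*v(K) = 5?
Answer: -99877/2 ≈ -49939.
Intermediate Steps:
v(K) = -5/2 (v(K) = -1/2*5 = -5/2)
V(J) = 2*J
X = 20 (X = 15 + 5 = 20)
F(t) = -45/2 (F(t) = -5/2 - 1*20 = -5/2 - 20 = -45/2)
-49961 - F(198) = -49961 - 1*(-45/2) = -49961 + 45/2 = -99877/2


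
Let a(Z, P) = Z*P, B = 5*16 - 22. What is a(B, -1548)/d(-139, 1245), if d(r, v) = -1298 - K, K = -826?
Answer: 11223/59 ≈ 190.22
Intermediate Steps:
B = 58 (B = 80 - 22 = 58)
d(r, v) = -472 (d(r, v) = -1298 - 1*(-826) = -1298 + 826 = -472)
a(Z, P) = P*Z
a(B, -1548)/d(-139, 1245) = -1548*58/(-472) = -89784*(-1/472) = 11223/59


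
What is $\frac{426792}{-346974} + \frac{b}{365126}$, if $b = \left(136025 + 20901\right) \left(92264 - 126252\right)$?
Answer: $- \frac{154231388947392}{10557435727} \approx -14609.0$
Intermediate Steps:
$b = -5333600888$ ($b = 156926 \left(-33988\right) = -5333600888$)
$\frac{426792}{-346974} + \frac{b}{365126} = \frac{426792}{-346974} - \frac{5333600888}{365126} = 426792 \left(- \frac{1}{346974}\right) - \frac{2666800444}{182563} = - \frac{71132}{57829} - \frac{2666800444}{182563} = - \frac{154231388947392}{10557435727}$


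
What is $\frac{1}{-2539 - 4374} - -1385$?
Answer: $\frac{9574504}{6913} \approx 1385.0$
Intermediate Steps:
$\frac{1}{-2539 - 4374} - -1385 = \frac{1}{-6913} + \left(-763 + 2148\right) = - \frac{1}{6913} + 1385 = \frac{9574504}{6913}$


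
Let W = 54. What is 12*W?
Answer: 648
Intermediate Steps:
12*W = 12*54 = 648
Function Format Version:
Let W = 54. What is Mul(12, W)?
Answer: 648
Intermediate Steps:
Mul(12, W) = Mul(12, 54) = 648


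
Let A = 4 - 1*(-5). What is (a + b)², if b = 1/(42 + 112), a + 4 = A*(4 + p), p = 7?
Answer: 214066161/23716 ≈ 9026.2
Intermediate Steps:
A = 9 (A = 4 + 5 = 9)
a = 95 (a = -4 + 9*(4 + 7) = -4 + 9*11 = -4 + 99 = 95)
b = 1/154 ≈ 0.0064935
(a + b)² = (95 + 1/154)² = (14631/154)² = 214066161/23716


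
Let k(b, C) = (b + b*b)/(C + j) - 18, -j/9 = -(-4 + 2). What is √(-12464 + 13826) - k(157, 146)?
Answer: -11251/64 + √1362 ≈ -138.89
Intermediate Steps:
j = -18 (j = -(-9)*(-4 + 2) = -(-9)*(-2) = -9*2 = -18)
k(b, C) = -18 + (b + b²)/(-18 + C) (k(b, C) = (b + b*b)/(C - 18) - 18 = (b + b²)/(-18 + C) - 18 = -18 + (b + b²)/(-18 + C))
√(-12464 + 13826) - k(157, 146) = √(-12464 + 13826) - (324 + 157 + 157² - 18*146)/(-18 + 146) = √1362 - (324 + 157 + 24649 - 2628)/128 = √1362 - 22502/128 = √1362 - 1*11251/64 = √1362 - 11251/64 = -11251/64 + √1362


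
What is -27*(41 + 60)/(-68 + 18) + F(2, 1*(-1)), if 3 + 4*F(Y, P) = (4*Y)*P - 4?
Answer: 5079/100 ≈ 50.790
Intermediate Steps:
F(Y, P) = -7/4 + P*Y (F(Y, P) = -¾ + ((4*Y)*P - 4)/4 = -¾ + (4*P*Y - 4)/4 = -¾ + (-4 + 4*P*Y)/4 = -¾ + (-1 + P*Y) = -7/4 + P*Y)
-27*(41 + 60)/(-68 + 18) + F(2, 1*(-1)) = -27*(41 + 60)/(-68 + 18) + (-7/4 + (1*(-1))*2) = -2727/(-50) + (-7/4 - 1*2) = -2727*(-1)/50 + (-7/4 - 2) = -27*(-101/50) - 15/4 = 2727/50 - 15/4 = 5079/100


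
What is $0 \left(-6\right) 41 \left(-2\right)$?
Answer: $0$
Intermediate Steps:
$0 \left(-6\right) 41 \left(-2\right) = 0 \cdot 41 \left(-2\right) = 0 \left(-2\right) = 0$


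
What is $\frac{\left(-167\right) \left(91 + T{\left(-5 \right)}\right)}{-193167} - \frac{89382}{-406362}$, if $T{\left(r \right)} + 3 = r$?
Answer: $\frac{3816372746}{13082621409} \approx 0.29171$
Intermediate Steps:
$T{\left(r \right)} = -3 + r$
$\frac{\left(-167\right) \left(91 + T{\left(-5 \right)}\right)}{-193167} - \frac{89382}{-406362} = \frac{\left(-167\right) \left(91 - 8\right)}{-193167} - \frac{89382}{-406362} = - 167 \left(91 - 8\right) \left(- \frac{1}{193167}\right) - - \frac{14897}{67727} = \left(-167\right) 83 \left(- \frac{1}{193167}\right) + \frac{14897}{67727} = \left(-13861\right) \left(- \frac{1}{193167}\right) + \frac{14897}{67727} = \frac{13861}{193167} + \frac{14897}{67727} = \frac{3816372746}{13082621409}$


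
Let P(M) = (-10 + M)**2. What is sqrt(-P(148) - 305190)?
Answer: 3*I*sqrt(36026) ≈ 569.42*I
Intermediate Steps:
sqrt(-P(148) - 305190) = sqrt(-(-10 + 148)**2 - 305190) = sqrt(-1*138**2 - 305190) = sqrt(-1*19044 - 305190) = sqrt(-19044 - 305190) = sqrt(-324234) = 3*I*sqrt(36026)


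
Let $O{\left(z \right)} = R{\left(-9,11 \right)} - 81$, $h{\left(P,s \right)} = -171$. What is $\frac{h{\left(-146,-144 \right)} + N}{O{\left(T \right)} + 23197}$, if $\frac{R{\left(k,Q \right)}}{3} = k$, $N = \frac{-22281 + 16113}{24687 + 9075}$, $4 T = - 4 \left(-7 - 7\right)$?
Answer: $- \frac{963245}{129921803} \approx -0.007414$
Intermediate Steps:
$T = 14$ ($T = \frac{\left(-4\right) \left(-7 - 7\right)}{4} = \frac{\left(-4\right) \left(-14\right)}{4} = \frac{1}{4} \cdot 56 = 14$)
$N = - \frac{1028}{5627}$ ($N = - \frac{6168}{33762} = \left(-6168\right) \frac{1}{33762} = - \frac{1028}{5627} \approx -0.18269$)
$R{\left(k,Q \right)} = 3 k$
$O{\left(z \right)} = -108$ ($O{\left(z \right)} = 3 \left(-9\right) - 81 = -27 - 81 = -108$)
$\frac{h{\left(-146,-144 \right)} + N}{O{\left(T \right)} + 23197} = \frac{-171 - \frac{1028}{5627}}{-108 + 23197} = - \frac{963245}{5627 \cdot 23089} = \left(- \frac{963245}{5627}\right) \frac{1}{23089} = - \frac{963245}{129921803}$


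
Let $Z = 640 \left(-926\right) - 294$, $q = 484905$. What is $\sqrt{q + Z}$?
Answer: $i \sqrt{108029} \approx 328.68 i$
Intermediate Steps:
$Z = -592934$ ($Z = -592640 - 294 = -592934$)
$\sqrt{q + Z} = \sqrt{484905 - 592934} = \sqrt{-108029} = i \sqrt{108029}$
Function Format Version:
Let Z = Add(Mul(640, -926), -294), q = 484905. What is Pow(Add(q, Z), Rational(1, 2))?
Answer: Mul(I, Pow(108029, Rational(1, 2))) ≈ Mul(328.68, I)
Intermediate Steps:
Z = -592934 (Z = Add(-592640, -294) = -592934)
Pow(Add(q, Z), Rational(1, 2)) = Pow(Add(484905, -592934), Rational(1, 2)) = Pow(-108029, Rational(1, 2)) = Mul(I, Pow(108029, Rational(1, 2)))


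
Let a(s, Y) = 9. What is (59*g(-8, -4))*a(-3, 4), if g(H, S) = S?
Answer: -2124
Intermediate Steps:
(59*g(-8, -4))*a(-3, 4) = (59*(-4))*9 = -236*9 = -2124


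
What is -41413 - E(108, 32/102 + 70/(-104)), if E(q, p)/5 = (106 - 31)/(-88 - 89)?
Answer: -2443242/59 ≈ -41411.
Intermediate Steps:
E(q, p) = -125/59 (E(q, p) = 5*((106 - 31)/(-88 - 89)) = 5*(75/(-177)) = 5*(75*(-1/177)) = 5*(-25/59) = -125/59)
-41413 - E(108, 32/102 + 70/(-104)) = -41413 - 1*(-125/59) = -41413 + 125/59 = -2443242/59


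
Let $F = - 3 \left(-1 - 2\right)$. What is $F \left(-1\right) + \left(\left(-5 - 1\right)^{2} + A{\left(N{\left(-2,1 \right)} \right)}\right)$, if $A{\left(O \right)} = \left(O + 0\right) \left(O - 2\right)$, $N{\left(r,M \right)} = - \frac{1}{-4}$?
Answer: $\frac{425}{16} \approx 26.563$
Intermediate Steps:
$N{\left(r,M \right)} = \frac{1}{4}$ ($N{\left(r,M \right)} = \left(-1\right) \left(- \frac{1}{4}\right) = \frac{1}{4}$)
$A{\left(O \right)} = O \left(-2 + O\right)$
$F = 9$ ($F = \left(-3\right) \left(-3\right) = 9$)
$F \left(-1\right) + \left(\left(-5 - 1\right)^{2} + A{\left(N{\left(-2,1 \right)} \right)}\right) = 9 \left(-1\right) + \left(\left(-5 - 1\right)^{2} + \frac{-2 + \frac{1}{4}}{4}\right) = -9 + \left(\left(-6\right)^{2} + \frac{1}{4} \left(- \frac{7}{4}\right)\right) = -9 + \left(36 - \frac{7}{16}\right) = -9 + \frac{569}{16} = \frac{425}{16}$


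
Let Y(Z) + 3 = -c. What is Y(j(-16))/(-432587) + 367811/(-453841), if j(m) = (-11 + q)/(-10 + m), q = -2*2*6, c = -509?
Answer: -159339900603/196325716667 ≈ -0.81161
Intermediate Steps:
q = -24 (q = -4*6 = -24)
j(m) = -35/(-10 + m) (j(m) = (-11 - 24)/(-10 + m) = -35/(-10 + m))
Y(Z) = 506 (Y(Z) = -3 - 1*(-509) = -3 + 509 = 506)
Y(j(-16))/(-432587) + 367811/(-453841) = 506/(-432587) + 367811/(-453841) = 506*(-1/432587) + 367811*(-1/453841) = -506/432587 - 367811/453841 = -159339900603/196325716667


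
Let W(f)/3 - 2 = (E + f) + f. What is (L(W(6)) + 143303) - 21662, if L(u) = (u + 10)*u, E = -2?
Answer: 123297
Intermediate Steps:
W(f) = 6*f (W(f) = 6 + 3*((-2 + f) + f) = 6 + 3*(-2 + 2*f) = 6 + (-6 + 6*f) = 6*f)
L(u) = u*(10 + u) (L(u) = (10 + u)*u = u*(10 + u))
(L(W(6)) + 143303) - 21662 = ((6*6)*(10 + 6*6) + 143303) - 21662 = (36*(10 + 36) + 143303) - 21662 = (36*46 + 143303) - 21662 = (1656 + 143303) - 21662 = 144959 - 21662 = 123297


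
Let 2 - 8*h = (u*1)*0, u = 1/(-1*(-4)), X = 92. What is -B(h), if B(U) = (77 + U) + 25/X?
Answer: -1783/23 ≈ -77.522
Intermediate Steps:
u = 1/4 ≈ 0.25000
h = 1/4 (h = 1/4 - (1/4)*1*0/8 = 1/4 - 0/32 = 1/4 - 1/8*0 = 1/4 + 0 = 1/4 ≈ 0.25000)
B(U) = 7109/92 + U (B(U) = (77 + U) + 25/92 = 7109/92 + U)
-B(h) = -(7109/92 + 1/4) = -1*1783/23 = -1783/23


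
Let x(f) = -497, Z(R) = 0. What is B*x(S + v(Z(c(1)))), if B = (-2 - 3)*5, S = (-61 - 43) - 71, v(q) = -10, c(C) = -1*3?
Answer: 12425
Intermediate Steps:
c(C) = -3
S = -175 (S = -104 - 71 = -175)
B = -25 (B = -5*5 = -25)
B*x(S + v(Z(c(1)))) = -25*(-497) = 12425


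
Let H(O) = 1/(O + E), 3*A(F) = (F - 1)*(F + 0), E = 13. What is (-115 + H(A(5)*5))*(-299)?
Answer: 4778618/139 ≈ 34379.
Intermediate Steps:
A(F) = F*(-1 + F)/3 (A(F) = ((F - 1)*(F + 0))/3 = ((-1 + F)*F)/3 = (F*(-1 + F))/3 = F*(-1 + F)/3)
H(O) = 1/(13 + O) (H(O) = 1/(O + 13) = 1/(13 + O))
(-115 + H(A(5)*5))*(-299) = (-115 + 1/(13 + ((⅓)*5*(-1 + 5))*5))*(-299) = (-115 + 1/(13 + ((⅓)*5*4)*5))*(-299) = (-115 + 1/(13 + (20/3)*5))*(-299) = (-115 + 1/(13 + 100/3))*(-299) = (-115 + 1/(139/3))*(-299) = (-115 + 3/139)*(-299) = -15982/139*(-299) = 4778618/139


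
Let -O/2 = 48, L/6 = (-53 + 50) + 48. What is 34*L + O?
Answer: 9084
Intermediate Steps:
L = 270 (L = 6*((-53 + 50) + 48) = 6*(-3 + 48) = 6*45 = 270)
O = -96 (O = -2*48 = -96)
34*L + O = 34*270 - 96 = 9180 - 96 = 9084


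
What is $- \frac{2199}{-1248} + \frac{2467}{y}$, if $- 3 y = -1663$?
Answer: $\frac{4297795}{691808} \approx 6.2124$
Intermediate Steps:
$y = \frac{1663}{3}$ ($y = \left(- \frac{1}{3}\right) \left(-1663\right) = \frac{1663}{3} \approx 554.33$)
$- \frac{2199}{-1248} + \frac{2467}{y} = - \frac{2199}{-1248} + \frac{2467}{\frac{1663}{3}} = \left(-2199\right) \left(- \frac{1}{1248}\right) + 2467 \cdot \frac{3}{1663} = \frac{733}{416} + \frac{7401}{1663} = \frac{4297795}{691808}$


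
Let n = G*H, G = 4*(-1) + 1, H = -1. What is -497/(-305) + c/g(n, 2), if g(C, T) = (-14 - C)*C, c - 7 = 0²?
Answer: 23212/15555 ≈ 1.4923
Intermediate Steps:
c = 7 (c = 7 + 0² = 7 + 0 = 7)
G = -3 (G = -4 + 1 = -3)
n = 3 (n = -3*(-1) = 3)
g(C, T) = C*(-14 - C)
-497/(-305) + c/g(n, 2) = -497/(-305) + 7/((-1*3*(14 + 3))) = -497*(-1/305) + 7/((-1*3*17)) = 497/305 + 7/(-51) = 497/305 + 7*(-1/51) = 497/305 - 7/51 = 23212/15555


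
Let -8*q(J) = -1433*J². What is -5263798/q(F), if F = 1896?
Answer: -2631899/321960708 ≈ -0.0081746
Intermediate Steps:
q(J) = 1433*J²/8 (q(J) = -(-1433)*J²/8 = 1433*J²/8)
-5263798/q(F) = -5263798/((1433/8)*1896²) = -5263798/((1433/8)*3594816) = -5263798/643921416 = -5263798*1/643921416 = -2631899/321960708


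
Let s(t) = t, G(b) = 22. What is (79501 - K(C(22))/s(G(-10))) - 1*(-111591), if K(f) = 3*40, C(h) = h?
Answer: 2101952/11 ≈ 1.9109e+5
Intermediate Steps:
K(f) = 120
(79501 - K(C(22))/s(G(-10))) - 1*(-111591) = (79501 - 120/22) - 1*(-111591) = (79501 - 120/22) + 111591 = (79501 - 1*60/11) + 111591 = (79501 - 60/11) + 111591 = 874451/11 + 111591 = 2101952/11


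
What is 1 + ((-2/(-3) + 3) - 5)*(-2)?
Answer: 11/3 ≈ 3.6667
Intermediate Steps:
1 + ((-2/(-3) + 3) - 5)*(-2) = 1 + ((-2*(-⅓) + 3) - 5)*(-2) = 1 + ((⅔ + 3) - 5)*(-2) = 1 + (11/3 - 5)*(-2) = 1 - 4/3*(-2) = 1 + 8/3 = 11/3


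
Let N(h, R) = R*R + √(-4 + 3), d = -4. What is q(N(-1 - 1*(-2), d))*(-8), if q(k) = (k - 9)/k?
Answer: -904/257 - 72*I/257 ≈ -3.5175 - 0.28016*I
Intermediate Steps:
N(h, R) = I + R² (N(h, R) = R² + √(-1) = R² + I = I + R²)
q(k) = (-9 + k)/k
q(N(-1 - 1*(-2), d))*(-8) = ((-9 + (I + (-4)²))/(I + (-4)²))*(-8) = ((-9 + (I + 16))/(I + 16))*(-8) = ((-9 + (16 + I))/(16 + I))*(-8) = (((16 - I)/257)*(7 + I))*(-8) = ((7 + I)*(16 - I)/257)*(-8) = -8*(7 + I)*(16 - I)/257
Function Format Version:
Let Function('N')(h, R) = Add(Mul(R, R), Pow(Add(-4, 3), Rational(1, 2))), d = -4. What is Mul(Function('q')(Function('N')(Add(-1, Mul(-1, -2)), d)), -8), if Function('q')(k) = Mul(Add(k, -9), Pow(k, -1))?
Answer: Add(Rational(-904, 257), Mul(Rational(-72, 257), I)) ≈ Add(-3.5175, Mul(-0.28016, I))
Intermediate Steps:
Function('N')(h, R) = Add(I, Pow(R, 2)) (Function('N')(h, R) = Add(Pow(R, 2), Pow(-1, Rational(1, 2))) = Add(Pow(R, 2), I) = Add(I, Pow(R, 2)))
Function('q')(k) = Mul(Pow(k, -1), Add(-9, k)) (Function('q')(k) = Mul(Add(-9, k), Pow(k, -1)) = Mul(Pow(k, -1), Add(-9, k)))
Mul(Function('q')(Function('N')(Add(-1, Mul(-1, -2)), d)), -8) = Mul(Mul(Pow(Add(I, Pow(-4, 2)), -1), Add(-9, Add(I, Pow(-4, 2)))), -8) = Mul(Mul(Pow(Add(I, 16), -1), Add(-9, Add(I, 16))), -8) = Mul(Mul(Pow(Add(16, I), -1), Add(-9, Add(16, I))), -8) = Mul(Mul(Mul(Rational(1, 257), Add(16, Mul(-1, I))), Add(7, I)), -8) = Mul(Mul(Rational(1, 257), Add(7, I), Add(16, Mul(-1, I))), -8) = Mul(Rational(-8, 257), Add(7, I), Add(16, Mul(-1, I)))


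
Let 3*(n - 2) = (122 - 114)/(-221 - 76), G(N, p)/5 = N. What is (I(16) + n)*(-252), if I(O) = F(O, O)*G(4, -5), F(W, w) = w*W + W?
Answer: -135766792/99 ≈ -1.3714e+6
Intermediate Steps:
F(W, w) = W + W*w (F(W, w) = W*w + W = W + W*w)
G(N, p) = 5*N
I(O) = 20*O*(1 + O) (I(O) = (O*(1 + O))*(5*4) = (O*(1 + O))*20 = 20*O*(1 + O))
n = 1774/891 (n = 2 + ((122 - 114)/(-221 - 76))/3 = 2 + (8/(-297))/3 = 2 + (8*(-1/297))/3 = 2 + (⅓)*(-8/297) = 2 - 8/891 = 1774/891 ≈ 1.9910)
(I(16) + n)*(-252) = (20*16*(1 + 16) + 1774/891)*(-252) = (20*16*17 + 1774/891)*(-252) = (5440 + 1774/891)*(-252) = (4848814/891)*(-252) = -135766792/99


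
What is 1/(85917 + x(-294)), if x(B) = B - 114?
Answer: 1/85509 ≈ 1.1695e-5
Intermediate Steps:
x(B) = -114 + B
1/(85917 + x(-294)) = 1/(85917 + (-114 - 294)) = 1/(85917 - 408) = 1/85509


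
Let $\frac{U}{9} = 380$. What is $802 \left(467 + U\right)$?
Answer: $3117374$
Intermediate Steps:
$U = 3420$ ($U = 9 \cdot 380 = 3420$)
$802 \left(467 + U\right) = 802 \left(467 + 3420\right) = 802 \cdot 3887 = 3117374$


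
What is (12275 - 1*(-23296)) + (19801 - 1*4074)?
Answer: 51298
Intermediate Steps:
(12275 - 1*(-23296)) + (19801 - 1*4074) = (12275 + 23296) + (19801 - 4074) = 35571 + 15727 = 51298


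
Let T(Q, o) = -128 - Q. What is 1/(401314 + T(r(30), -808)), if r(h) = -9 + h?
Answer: 1/401165 ≈ 2.4927e-6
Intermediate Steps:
1/(401314 + T(r(30), -808)) = 1/(401314 + (-128 - (-9 + 30))) = 1/(401314 + (-128 - 1*21)) = 1/(401314 + (-128 - 21)) = 1/(401314 - 149) = 1/401165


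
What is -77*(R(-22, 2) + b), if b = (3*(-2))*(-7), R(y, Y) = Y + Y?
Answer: -3542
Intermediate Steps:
R(y, Y) = 2*Y
b = 42 (b = -6*(-7) = 42)
-77*(R(-22, 2) + b) = -77*(2*2 + 42) = -77*(4 + 42) = -77*46 = -3542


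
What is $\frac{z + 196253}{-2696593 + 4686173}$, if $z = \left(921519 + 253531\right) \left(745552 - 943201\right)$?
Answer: $- \frac{232247261197}{1989580} \approx -1.1673 \cdot 10^{5}$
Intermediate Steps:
$z = -232247457450$ ($z = 1175050 \left(-197649\right) = -232247457450$)
$\frac{z + 196253}{-2696593 + 4686173} = \frac{-232247457450 + 196253}{-2696593 + 4686173} = - \frac{232247261197}{1989580}$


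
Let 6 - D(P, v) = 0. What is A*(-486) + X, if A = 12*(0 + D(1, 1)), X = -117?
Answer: -35109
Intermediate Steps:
D(P, v) = 6 (D(P, v) = 6 - 1*0 = 6 + 0 = 6)
A = 72 (A = 12*(0 + 6) = 12*6 = 72)
A*(-486) + X = 72*(-486) - 117 = -34992 - 117 = -35109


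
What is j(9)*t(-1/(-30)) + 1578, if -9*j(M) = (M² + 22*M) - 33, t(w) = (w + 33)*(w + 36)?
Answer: -41791811/1350 ≈ -30957.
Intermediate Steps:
t(w) = (33 + w)*(36 + w)
j(M) = 11/3 - 22*M/9 - M²/9 (j(M) = -((M² + 22*M) - 33)/9 = -(-33 + M² + 22*M)/9 = 11/3 - 22*M/9 - M²/9)
j(9)*t(-1/(-30)) + 1578 = (11/3 - 22/9*9 - ⅑*9²)*(1188 + (-1/(-30))² + 69*(-1/(-30))) + 1578 = (11/3 - 22 - ⅑*81)*(1188 + (-1*(-1/30))² + 69*(-1*(-1/30))) + 1578 = (11/3 - 22 - 9)*(1188 + (1/30)² + 69*(1/30)) + 1578 = -82*(1188 + 1/900 + 23/10)/3 + 1578 = -82/3*1071271/900 + 1578 = -43922111/1350 + 1578 = -41791811/1350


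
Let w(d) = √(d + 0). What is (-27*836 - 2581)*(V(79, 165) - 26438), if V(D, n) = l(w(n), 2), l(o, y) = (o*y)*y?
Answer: 664995014 - 100612*√165 ≈ 6.6370e+8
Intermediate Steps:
w(d) = √d
l(o, y) = o*y²
V(D, n) = 4*√n (V(D, n) = √n*2² = √n*4 = 4*√n)
(-27*836 - 2581)*(V(79, 165) - 26438) = (-27*836 - 2581)*(4*√165 - 26438) = (-22572 - 2581)*(-26438 + 4*√165) = -25153*(-26438 + 4*√165) = 664995014 - 100612*√165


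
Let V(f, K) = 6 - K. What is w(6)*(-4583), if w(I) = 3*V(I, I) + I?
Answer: -27498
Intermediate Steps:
w(I) = 18 - 2*I (w(I) = 3*(6 - I) + I = (18 - 3*I) + I = 18 - 2*I)
w(6)*(-4583) = (18 - 2*6)*(-4583) = (18 - 12)*(-4583) = 6*(-4583) = -27498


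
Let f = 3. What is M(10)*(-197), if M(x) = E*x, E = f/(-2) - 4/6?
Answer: 12805/3 ≈ 4268.3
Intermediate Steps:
E = -13/6 (E = 3/(-2) - 4/6 = 3*(-1/2) - 4*1/6 = -3/2 - 2/3 = -13/6 ≈ -2.1667)
M(x) = -13*x/6
M(10)*(-197) = -13/6*10*(-197) = -65/3*(-197) = 12805/3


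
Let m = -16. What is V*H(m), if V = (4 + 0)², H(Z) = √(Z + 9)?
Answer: 16*I*√7 ≈ 42.332*I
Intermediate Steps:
H(Z) = √(9 + Z)
V = 16 (V = 4² = 16)
V*H(m) = 16*√(9 - 16) = 16*√(-7) = 16*(I*√7) = 16*I*√7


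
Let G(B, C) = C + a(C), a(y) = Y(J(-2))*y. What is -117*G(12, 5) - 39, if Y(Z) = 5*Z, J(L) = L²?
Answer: -12324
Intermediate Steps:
a(y) = 20*y (a(y) = (5*(-2)²)*y = (5*4)*y = 20*y)
G(B, C) = 21*C (G(B, C) = C + 20*C = 21*C)
-117*G(12, 5) - 39 = -2457*5 - 39 = -117*105 - 39 = -12285 - 39 = -12324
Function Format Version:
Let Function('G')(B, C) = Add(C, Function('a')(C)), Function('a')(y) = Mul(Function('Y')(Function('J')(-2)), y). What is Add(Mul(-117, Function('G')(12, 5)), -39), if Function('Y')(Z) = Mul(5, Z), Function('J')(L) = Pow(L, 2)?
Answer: -12324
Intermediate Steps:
Function('a')(y) = Mul(20, y) (Function('a')(y) = Mul(Mul(5, Pow(-2, 2)), y) = Mul(Mul(5, 4), y) = Mul(20, y))
Function('G')(B, C) = Mul(21, C) (Function('G')(B, C) = Add(C, Mul(20, C)) = Mul(21, C))
Add(Mul(-117, Function('G')(12, 5)), -39) = Add(Mul(-117, Mul(21, 5)), -39) = Add(Mul(-117, 105), -39) = Add(-12285, -39) = -12324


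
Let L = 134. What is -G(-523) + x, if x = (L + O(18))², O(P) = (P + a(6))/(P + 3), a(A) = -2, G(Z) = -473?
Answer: 8217493/441 ≈ 18634.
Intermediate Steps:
O(P) = (-2 + P)/(3 + P) (O(P) = (P - 2)/(P + 3) = (-2 + P)/(3 + P))
x = 8008900/441 (x = (134 + (-2 + 18)/(3 + 18))² = (134 + 16/21)² = (2830/21)² = 8008900/441 ≈ 18161.)
-G(-523) + x = -1*(-473) + 8008900/441 = 473 + 8008900/441 = 8217493/441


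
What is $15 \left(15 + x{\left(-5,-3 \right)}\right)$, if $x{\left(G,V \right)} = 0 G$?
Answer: $225$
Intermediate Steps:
$x{\left(G,V \right)} = 0$
$15 \left(15 + x{\left(-5,-3 \right)}\right) = 15 \left(15 + 0\right) = 15 \cdot 15 = 225$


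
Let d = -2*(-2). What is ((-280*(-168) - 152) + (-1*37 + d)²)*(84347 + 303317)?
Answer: 18598955728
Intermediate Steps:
d = 4
((-280*(-168) - 152) + (-1*37 + d)²)*(84347 + 303317) = ((-280*(-168) - 152) + (-1*37 + 4)²)*(84347 + 303317) = ((47040 - 152) + (-37 + 4)²)*387664 = (46888 + (-33)²)*387664 = (46888 + 1089)*387664 = 47977*387664 = 18598955728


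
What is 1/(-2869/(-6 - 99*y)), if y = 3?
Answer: 303/2869 ≈ 0.10561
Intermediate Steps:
1/(-2869/(-6 - 99*y)) = 1/(-2869/(-6 - 99*3)) = 1/(-2869/(-6 - 297)) = 1/(-2869/(-303)) = 1/(-2869*(-1/303)) = 1/(2869/303) = 303/2869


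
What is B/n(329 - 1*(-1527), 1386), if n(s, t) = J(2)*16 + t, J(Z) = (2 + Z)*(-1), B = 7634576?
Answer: 3817288/661 ≈ 5775.0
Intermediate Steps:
J(Z) = -2 - Z
n(s, t) = -64 + t (n(s, t) = (-2 - 1*2)*16 + t = (-2 - 2)*16 + t = -4*16 + t = -64 + t)
B/n(329 - 1*(-1527), 1386) = 7634576/(-64 + 1386) = 7634576/1322 = 7634576*(1/1322) = 3817288/661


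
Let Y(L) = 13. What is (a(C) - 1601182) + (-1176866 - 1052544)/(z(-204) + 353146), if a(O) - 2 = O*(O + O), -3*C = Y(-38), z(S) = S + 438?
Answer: -509232551785/318042 ≈ -1.6011e+6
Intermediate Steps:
z(S) = 438 + S
C = -13/3 (C = -⅓*13 = -13/3 ≈ -4.3333)
a(O) = 2 + 2*O² (a(O) = 2 + O*(O + O) = 2 + O*(2*O) = 2 + 2*O²)
(a(C) - 1601182) + (-1176866 - 1052544)/(z(-204) + 353146) = ((2 + 2*(-13/3)²) - 1601182) + (-1176866 - 1052544)/((438 - 204) + 353146) = ((2 + 2*(169/9)) - 1601182) - 2229410/(234 + 353146) = ((2 + 338/9) - 1601182) - 2229410/353380 = (356/9 - 1601182) - 2229410*1/353380 = -14410282/9 - 222941/35338 = -509232551785/318042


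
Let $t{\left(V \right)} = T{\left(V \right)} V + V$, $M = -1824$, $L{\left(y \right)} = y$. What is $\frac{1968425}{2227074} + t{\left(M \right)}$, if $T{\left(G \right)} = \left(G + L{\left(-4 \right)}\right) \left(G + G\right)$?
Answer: $- \frac{27088849971721495}{2227074} \approx -1.2163 \cdot 10^{10}$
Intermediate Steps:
$T{\left(G \right)} = 2 G \left(-4 + G\right)$ ($T{\left(G \right)} = \left(G - 4\right) \left(G + G\right) = \left(-4 + G\right) 2 G = 2 G \left(-4 + G\right)$)
$t{\left(V \right)} = V + 2 V^{2} \left(-4 + V\right)$ ($t{\left(V \right)} = 2 V \left(-4 + V\right) V + V = 2 V^{2} \left(-4 + V\right) + V = V + 2 V^{2} \left(-4 + V\right)$)
$\frac{1968425}{2227074} + t{\left(M \right)} = \frac{1968425}{2227074} - 1824 \left(1 + 2 \left(-1824\right) \left(-4 - 1824\right)\right) = 1968425 \cdot \frac{1}{2227074} - 1824 \left(1 + 2 \left(-1824\right) \left(-1828\right)\right) = \frac{1968425}{2227074} - 1824 \left(1 + 6668544\right) = \frac{1968425}{2227074} - 12163426080 = - \frac{27088849971721495}{2227074}$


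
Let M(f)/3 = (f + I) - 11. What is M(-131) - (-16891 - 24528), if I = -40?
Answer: 40873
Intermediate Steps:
M(f) = -153 + 3*f (M(f) = 3*((f - 40) - 11) = 3*((-40 + f) - 11) = 3*(-51 + f) = -153 + 3*f)
M(-131) - (-16891 - 24528) = (-153 + 3*(-131)) - (-16891 - 24528) = (-153 - 393) - 1*(-41419) = -546 + 41419 = 40873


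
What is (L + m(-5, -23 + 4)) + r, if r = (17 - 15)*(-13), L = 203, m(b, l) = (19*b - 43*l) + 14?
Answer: 913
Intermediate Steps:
m(b, l) = 14 - 43*l + 19*b (m(b, l) = (-43*l + 19*b) + 14 = 14 - 43*l + 19*b)
r = -26 (r = 2*(-13) = -26)
(L + m(-5, -23 + 4)) + r = (203 + (14 - 43*(-23 + 4) + 19*(-5))) - 26 = (203 + (14 - 43*(-19) - 95)) - 26 = (203 + (14 + 817 - 95)) - 26 = (203 + 736) - 26 = 939 - 26 = 913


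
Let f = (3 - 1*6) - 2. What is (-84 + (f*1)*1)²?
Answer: 7921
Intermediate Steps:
f = -5 (f = (3 - 6) - 2 = -3 - 2 = -5)
(-84 + (f*1)*1)² = (-84 - 5*1*1)² = (-84 - 5*1)² = (-84 - 5)² = (-89)² = 7921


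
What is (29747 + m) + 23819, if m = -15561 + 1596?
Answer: 39601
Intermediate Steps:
m = -13965
(29747 + m) + 23819 = (29747 - 13965) + 23819 = 15782 + 23819 = 39601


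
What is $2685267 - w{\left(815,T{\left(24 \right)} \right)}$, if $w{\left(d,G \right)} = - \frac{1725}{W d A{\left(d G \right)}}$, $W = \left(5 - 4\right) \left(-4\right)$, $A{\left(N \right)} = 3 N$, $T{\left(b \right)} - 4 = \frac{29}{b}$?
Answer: $\frac{8918107365237}{3321125} \approx 2.6853 \cdot 10^{6}$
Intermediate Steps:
$T{\left(b \right)} = 4 + \frac{29}{b}$
$W = -4$ ($W = 1 \left(-4\right) = -4$)
$w{\left(d,G \right)} = \frac{575}{4 G d^{2}}$ ($w{\left(d,G \right)} = - \frac{1725}{- 4 d 3 d G} = - \frac{1725}{- 4 d 3 G d} = - \frac{1725}{\left(-12\right) G d^{2}} = - 1725 \left(- \frac{1}{12 G d^{2}}\right) = \frac{575}{4 G d^{2}}$)
$2685267 - w{\left(815,T{\left(24 \right)} \right)} = 2685267 - \frac{575}{4 \left(4 + \frac{29}{24}\right) 664225} = 2685267 - \frac{575}{4} \frac{1}{4 + 29 \cdot \frac{1}{24}} \cdot \frac{1}{664225} = 2685267 - \frac{575}{4} \frac{1}{4 + \frac{29}{24}} \cdot \frac{1}{664225} = 2685267 - \frac{575}{4} \frac{1}{\frac{125}{24}} \cdot \frac{1}{664225} = 2685267 - \frac{575}{4} \cdot \frac{24}{125} \cdot \frac{1}{664225} = 2685267 - \frac{138}{3321125} = \frac{8918107365237}{3321125}$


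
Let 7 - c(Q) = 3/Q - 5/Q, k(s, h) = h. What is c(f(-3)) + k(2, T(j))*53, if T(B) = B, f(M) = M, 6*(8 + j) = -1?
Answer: -853/2 ≈ -426.50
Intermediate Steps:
j = -49/6 (j = -8 + (⅙)*(-1) = -8 - ⅙ = -49/6 ≈ -8.1667)
c(Q) = 7 + 2/Q (c(Q) = 7 - (3/Q - 5/Q) = 7 - (-2)/Q = 7 + 2/Q)
c(f(-3)) + k(2, T(j))*53 = (7 + 2/(-3)) - 49/6*53 = (7 + 2*(-⅓)) - 2597/6 = (7 - ⅔) - 2597/6 = 19/3 - 2597/6 = -853/2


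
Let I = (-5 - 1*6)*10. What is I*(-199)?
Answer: 21890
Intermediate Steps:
I = -110 (I = (-5 - 6)*10 = -11*10 = -110)
I*(-199) = -110*(-199) = 21890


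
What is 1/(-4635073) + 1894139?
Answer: 8779472537146/4635073 ≈ 1.8941e+6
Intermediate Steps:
1/(-4635073) + 1894139 = -1/4635073 + 1894139 = 8779472537146/4635073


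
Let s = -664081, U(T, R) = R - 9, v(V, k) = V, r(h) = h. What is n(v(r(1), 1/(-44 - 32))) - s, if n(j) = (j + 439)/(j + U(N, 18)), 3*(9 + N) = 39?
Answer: 664125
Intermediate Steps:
N = 4 (N = -9 + (1/3)*39 = -9 + 13 = 4)
U(T, R) = -9 + R
n(j) = (439 + j)/(9 + j) (n(j) = (j + 439)/(j + (-9 + 18)) = (439 + j)/(j + 9) = (439 + j)/(9 + j))
n(v(r(1), 1/(-44 - 32))) - s = (439 + 1)/(9 + 1) - 1*(-664081) = 440/10 + 664081 = (1/10)*440 + 664081 = 44 + 664081 = 664125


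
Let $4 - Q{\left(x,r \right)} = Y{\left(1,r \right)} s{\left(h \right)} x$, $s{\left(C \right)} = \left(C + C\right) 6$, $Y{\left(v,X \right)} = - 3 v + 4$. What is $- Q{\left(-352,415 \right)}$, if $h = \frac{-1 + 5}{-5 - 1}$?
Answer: $2812$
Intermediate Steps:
$h = - \frac{2}{3}$ ($h = \frac{4}{-6} = 4 \left(- \frac{1}{6}\right) = - \frac{2}{3} \approx -0.66667$)
$Y{\left(v,X \right)} = 4 - 3 v$
$s{\left(C \right)} = 12 C$ ($s{\left(C \right)} = 2 C 6 = 12 C$)
$Q{\left(x,r \right)} = 4 + 8 x$ ($Q{\left(x,r \right)} = 4 - \left(4 - 3\right) 12 \left(- \frac{2}{3}\right) x = 4 - \left(4 - 3\right) \left(-8\right) x = 4 - 1 \left(-8\right) x = 4 - - 8 x = 4 + 8 x$)
$- Q{\left(-352,415 \right)} = - (4 + 8 \left(-352\right)) = - (4 - 2816) = \left(-1\right) \left(-2812\right) = 2812$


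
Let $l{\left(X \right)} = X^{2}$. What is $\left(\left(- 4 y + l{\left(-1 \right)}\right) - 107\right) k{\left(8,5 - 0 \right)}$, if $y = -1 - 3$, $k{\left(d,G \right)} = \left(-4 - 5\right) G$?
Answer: $4050$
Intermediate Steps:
$k{\left(d,G \right)} = - 9 G$
$y = -4$ ($y = -1 - 3 = -4$)
$\left(\left(- 4 y + l{\left(-1 \right)}\right) - 107\right) k{\left(8,5 - 0 \right)} = \left(\left(\left(-4\right) \left(-4\right) + \left(-1\right)^{2}\right) - 107\right) \left(- 9 \left(5 - 0\right)\right) = \left(\left(16 + 1\right) - 107\right) \left(- 9 \left(5 + 0\right)\right) = \left(17 - 107\right) \left(\left(-9\right) 5\right) = \left(-90\right) \left(-45\right) = 4050$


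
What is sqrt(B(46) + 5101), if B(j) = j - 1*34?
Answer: sqrt(5113) ≈ 71.505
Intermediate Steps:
B(j) = -34 + j (B(j) = j - 34 = -34 + j)
sqrt(B(46) + 5101) = sqrt((-34 + 46) + 5101) = sqrt(12 + 5101) = sqrt(5113)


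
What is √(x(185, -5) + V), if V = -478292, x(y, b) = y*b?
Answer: I*√479217 ≈ 692.25*I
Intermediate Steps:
x(y, b) = b*y
√(x(185, -5) + V) = √(-5*185 - 478292) = √(-925 - 478292) = √(-479217) = I*√479217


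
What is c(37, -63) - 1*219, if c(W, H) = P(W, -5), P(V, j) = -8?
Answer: -227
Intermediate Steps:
c(W, H) = -8
c(37, -63) - 1*219 = -8 - 1*219 = -8 - 219 = -227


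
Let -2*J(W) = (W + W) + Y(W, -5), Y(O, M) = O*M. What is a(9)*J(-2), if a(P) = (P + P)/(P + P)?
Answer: -3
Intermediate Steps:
Y(O, M) = M*O
J(W) = 3*W/2 (J(W) = -((W + W) - 5*W)/2 = -(2*W - 5*W)/2 = -(-3)*W/2 = 3*W/2)
a(P) = 1 (a(P) = (2*P)/((2*P)) = (2*P)*(1/(2*P)) = 1)
a(9)*J(-2) = 1*((3/2)*(-2)) = 1*(-3) = -3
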